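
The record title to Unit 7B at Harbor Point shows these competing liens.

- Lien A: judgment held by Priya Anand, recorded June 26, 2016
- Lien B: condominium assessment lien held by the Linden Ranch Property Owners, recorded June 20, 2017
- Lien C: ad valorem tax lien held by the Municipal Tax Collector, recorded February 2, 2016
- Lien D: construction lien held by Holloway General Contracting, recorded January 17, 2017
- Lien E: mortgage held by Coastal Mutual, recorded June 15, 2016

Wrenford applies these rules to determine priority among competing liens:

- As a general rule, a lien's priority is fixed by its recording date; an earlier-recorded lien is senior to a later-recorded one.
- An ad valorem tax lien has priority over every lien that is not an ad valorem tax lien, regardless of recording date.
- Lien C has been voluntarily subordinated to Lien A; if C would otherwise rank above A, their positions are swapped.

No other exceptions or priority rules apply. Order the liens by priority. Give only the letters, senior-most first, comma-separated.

C is an ad valorem tax lien, so it outranks all other liens regardless of date.
Among the remaining liens, by effective date: E (June 15, 2016), A (June 26, 2016), D (January 17, 2017), B (June 20, 2017).
The subordination applies — C was senior to A — so C and A swap.

A, E, C, D, B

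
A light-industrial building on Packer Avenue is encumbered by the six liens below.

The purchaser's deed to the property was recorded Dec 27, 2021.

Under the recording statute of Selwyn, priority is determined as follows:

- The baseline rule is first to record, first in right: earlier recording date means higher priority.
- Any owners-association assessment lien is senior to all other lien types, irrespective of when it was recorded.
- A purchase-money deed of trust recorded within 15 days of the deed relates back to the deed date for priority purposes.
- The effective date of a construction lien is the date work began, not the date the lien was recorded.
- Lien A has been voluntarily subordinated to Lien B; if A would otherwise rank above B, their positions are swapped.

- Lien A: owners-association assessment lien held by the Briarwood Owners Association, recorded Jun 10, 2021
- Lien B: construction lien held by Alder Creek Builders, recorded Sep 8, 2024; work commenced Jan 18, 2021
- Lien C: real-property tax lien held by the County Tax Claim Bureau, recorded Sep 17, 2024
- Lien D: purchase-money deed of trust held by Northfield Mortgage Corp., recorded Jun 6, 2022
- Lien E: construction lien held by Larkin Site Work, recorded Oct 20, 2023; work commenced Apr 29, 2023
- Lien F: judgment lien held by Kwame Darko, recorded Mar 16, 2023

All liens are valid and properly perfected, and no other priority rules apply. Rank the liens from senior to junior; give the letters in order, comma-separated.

B, A, D, F, E, C

Adjusting effective dates: B's effective date is Jan 18, 2021, when work began; D was recorded 161 days after the deed, outside the 15-day window, so it keeps its recording date; E is treated as recorded Apr 29, 2023, the work-commencement date.
A is an owners-association assessment lien and takes priority over every other lien.
Ordering the rest by effective date: B (Jan 18, 2021), D (Jun 6, 2022), F (Mar 16, 2023), E (Apr 29, 2023), C (Sep 17, 2024).
A would otherwise be senior to B, so under the subordination agreement A and B exchange positions.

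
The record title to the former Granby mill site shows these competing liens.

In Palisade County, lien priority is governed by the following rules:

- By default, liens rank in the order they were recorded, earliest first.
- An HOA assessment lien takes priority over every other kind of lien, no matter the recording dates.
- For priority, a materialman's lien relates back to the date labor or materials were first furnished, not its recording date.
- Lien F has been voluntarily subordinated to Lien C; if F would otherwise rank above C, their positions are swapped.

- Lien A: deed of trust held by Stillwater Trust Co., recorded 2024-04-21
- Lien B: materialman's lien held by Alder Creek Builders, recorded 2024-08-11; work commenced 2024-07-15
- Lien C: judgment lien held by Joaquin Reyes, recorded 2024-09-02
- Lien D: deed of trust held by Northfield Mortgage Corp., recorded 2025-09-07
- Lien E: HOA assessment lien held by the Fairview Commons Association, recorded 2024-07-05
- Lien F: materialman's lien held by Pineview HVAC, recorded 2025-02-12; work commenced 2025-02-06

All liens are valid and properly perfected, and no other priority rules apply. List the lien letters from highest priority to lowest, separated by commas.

Adjusting effective dates: B's effective date is 2024-07-15, when work began; F relates back to 2025-02-06 (work commenced).
E, as an HOA assessment lien, has superpriority and ranks first.
The other liens, earliest effective date first: A (2024-04-21), B (2024-07-15), C (2024-09-02), F (2025-02-06), D (2025-09-07).
F is already junior to C, so the subordination agreement changes nothing.

E, A, B, C, F, D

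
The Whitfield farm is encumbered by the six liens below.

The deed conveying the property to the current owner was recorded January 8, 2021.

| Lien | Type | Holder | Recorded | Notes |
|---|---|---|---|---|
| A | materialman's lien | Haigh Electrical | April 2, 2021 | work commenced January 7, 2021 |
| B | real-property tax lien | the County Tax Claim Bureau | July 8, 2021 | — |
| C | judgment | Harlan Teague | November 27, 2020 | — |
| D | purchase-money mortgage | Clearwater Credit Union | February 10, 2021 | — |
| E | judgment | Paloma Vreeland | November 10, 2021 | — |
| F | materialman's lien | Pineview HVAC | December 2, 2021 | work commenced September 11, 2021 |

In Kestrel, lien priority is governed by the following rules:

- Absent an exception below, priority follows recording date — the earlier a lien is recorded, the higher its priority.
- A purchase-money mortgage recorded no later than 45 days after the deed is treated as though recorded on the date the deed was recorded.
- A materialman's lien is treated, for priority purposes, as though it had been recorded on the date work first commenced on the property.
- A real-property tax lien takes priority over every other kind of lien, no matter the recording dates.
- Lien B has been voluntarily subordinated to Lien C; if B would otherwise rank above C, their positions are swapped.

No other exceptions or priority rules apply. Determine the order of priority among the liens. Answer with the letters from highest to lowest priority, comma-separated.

Adjusting effective dates: A relates back to January 7, 2021 (work commenced); D relates back to the deed date January 8, 2021; F is treated as recorded September 11, 2021, the work-commencement date.
B, as a real-property tax lien, has superpriority and ranks first.
Among the remaining liens, by effective date: C (November 27, 2020), A (January 7, 2021), D (January 8, 2021), F (September 11, 2021), E (November 10, 2021).
B would otherwise be senior to C, so under the subordination agreement B and C exchange positions.

C, B, A, D, F, E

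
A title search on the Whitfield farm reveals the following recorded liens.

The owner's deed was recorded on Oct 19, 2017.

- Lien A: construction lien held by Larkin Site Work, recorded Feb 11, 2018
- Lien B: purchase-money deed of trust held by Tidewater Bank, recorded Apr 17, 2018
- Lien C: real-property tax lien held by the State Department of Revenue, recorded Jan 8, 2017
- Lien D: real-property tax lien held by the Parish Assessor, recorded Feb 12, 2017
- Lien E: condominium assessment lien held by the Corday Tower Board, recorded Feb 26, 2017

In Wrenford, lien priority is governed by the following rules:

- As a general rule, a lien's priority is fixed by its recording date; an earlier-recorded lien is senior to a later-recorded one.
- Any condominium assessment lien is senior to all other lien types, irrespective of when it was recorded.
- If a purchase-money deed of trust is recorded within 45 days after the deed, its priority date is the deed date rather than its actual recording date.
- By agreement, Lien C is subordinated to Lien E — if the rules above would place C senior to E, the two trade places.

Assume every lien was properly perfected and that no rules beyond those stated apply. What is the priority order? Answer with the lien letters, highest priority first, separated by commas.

E, C, D, A, B

Adjusting effective dates: B missed the 45-day window (180 days after the deed), so its recording date stands.
E is a condominium assessment lien and takes priority over every other lien.
Remaining liens by effective date: C (Jan 8, 2017), D (Feb 12, 2017), A (Feb 11, 2018), B (Apr 17, 2018).
C already ranks below E; the subordination has no effect.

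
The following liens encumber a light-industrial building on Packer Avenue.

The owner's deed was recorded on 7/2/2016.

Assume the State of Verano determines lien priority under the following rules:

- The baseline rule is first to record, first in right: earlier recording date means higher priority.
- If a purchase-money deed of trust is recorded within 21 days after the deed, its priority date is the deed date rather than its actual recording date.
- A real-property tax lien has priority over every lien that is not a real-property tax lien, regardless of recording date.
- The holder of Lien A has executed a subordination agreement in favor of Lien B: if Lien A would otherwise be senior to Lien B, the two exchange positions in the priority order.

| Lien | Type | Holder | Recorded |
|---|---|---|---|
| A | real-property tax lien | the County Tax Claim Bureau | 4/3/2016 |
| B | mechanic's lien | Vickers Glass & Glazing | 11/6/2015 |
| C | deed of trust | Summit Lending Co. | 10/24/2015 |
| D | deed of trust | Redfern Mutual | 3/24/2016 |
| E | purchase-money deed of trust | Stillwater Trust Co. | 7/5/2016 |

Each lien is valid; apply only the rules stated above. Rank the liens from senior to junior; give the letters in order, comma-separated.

B, C, A, D, E

Effective dates after the stated exceptions: E relates back to the deed date 7/2/2016.
As a real-property tax lien, A is senior to every other lien.
Ordering the rest by effective date: C (10/24/2015), B (11/6/2015), D (3/24/2016), E (7/2/2016).
A would otherwise be senior to B, so under the subordination agreement A and B exchange positions.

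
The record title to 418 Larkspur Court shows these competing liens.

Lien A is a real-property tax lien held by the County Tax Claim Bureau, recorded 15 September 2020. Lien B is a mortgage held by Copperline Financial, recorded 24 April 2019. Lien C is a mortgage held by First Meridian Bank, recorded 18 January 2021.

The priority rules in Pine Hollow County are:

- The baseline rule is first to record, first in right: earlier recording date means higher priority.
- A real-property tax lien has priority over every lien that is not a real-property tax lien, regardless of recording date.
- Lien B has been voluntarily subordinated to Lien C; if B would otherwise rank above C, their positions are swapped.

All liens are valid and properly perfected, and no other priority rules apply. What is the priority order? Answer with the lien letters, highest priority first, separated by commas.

A, as a real-property tax lien, has superpriority and ranks first.
Among the remaining liens, by effective date: B (24 April 2019), C (18 January 2021).
B would otherwise be senior to C, so under the subordination agreement B and C exchange positions.

A, C, B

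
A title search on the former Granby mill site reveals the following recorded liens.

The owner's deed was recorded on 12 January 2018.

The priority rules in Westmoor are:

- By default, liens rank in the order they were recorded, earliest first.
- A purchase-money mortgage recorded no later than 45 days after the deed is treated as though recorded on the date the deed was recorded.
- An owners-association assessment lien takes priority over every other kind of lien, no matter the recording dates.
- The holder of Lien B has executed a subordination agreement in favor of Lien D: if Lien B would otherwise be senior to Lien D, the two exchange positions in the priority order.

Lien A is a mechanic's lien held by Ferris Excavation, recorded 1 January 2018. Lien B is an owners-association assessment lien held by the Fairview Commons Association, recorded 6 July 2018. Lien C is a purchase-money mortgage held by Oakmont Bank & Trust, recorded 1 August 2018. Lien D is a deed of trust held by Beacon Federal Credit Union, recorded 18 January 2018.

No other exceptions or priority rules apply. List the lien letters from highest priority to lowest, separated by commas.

First, effective dates: C was recorded 201 days after the deed — beyond 45 days — so no relation-back applies.
As an owners-association assessment lien, B is senior to every other lien.
Ordering the rest by effective date: A (1 January 2018), D (18 January 2018), C (1 August 2018).
Because B would otherwise rank above D, the subordination swaps them.

D, A, B, C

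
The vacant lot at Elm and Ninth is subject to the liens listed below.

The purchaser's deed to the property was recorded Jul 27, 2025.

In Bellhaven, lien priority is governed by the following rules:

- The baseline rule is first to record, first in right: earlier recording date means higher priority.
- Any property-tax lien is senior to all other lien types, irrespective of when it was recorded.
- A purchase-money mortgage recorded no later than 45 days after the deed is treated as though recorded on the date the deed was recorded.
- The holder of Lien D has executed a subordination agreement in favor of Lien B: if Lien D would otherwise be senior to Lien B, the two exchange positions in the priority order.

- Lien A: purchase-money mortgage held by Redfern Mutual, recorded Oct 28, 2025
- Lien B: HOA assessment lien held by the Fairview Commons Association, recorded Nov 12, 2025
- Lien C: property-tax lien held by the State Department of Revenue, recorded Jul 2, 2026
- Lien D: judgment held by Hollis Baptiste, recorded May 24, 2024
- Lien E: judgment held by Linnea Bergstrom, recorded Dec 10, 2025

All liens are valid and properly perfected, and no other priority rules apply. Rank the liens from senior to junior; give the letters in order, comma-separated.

C, B, A, D, E

Effective dates after the stated exceptions: A was recorded 93 days after the deed — beyond 45 days — so no relation-back applies.
C, as a property-tax lien, has superpriority and ranks first.
Ordering the rest by effective date: D (May 24, 2024), A (Oct 28, 2025), B (Nov 12, 2025), E (Dec 10, 2025).
D is senior to B before the subordination, so the two trade places.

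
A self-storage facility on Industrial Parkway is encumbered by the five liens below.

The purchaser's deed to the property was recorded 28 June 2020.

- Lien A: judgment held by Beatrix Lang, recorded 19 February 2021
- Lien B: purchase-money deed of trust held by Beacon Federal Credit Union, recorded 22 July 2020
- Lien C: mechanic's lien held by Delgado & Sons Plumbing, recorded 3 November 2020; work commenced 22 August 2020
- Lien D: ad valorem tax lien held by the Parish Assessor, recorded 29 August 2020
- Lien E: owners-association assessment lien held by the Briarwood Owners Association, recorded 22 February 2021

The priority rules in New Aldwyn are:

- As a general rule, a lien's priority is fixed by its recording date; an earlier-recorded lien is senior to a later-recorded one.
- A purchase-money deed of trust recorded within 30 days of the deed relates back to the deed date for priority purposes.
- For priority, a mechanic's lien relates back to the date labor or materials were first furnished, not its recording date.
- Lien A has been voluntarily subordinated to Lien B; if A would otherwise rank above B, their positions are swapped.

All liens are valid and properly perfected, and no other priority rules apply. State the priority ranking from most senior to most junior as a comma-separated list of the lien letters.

Effective dates after the stated exceptions: B was recorded within the 30-day window, so its effective date is the deed date 28 June 2020; C relates back to 22 August 2020 (work commenced).
By effective date, earliest first: B (28 June 2020), C (22 August 2020), D (29 August 2020), A (19 February 2021), E (22 February 2021).
Since A is not senior to B, the subordination leaves the order unchanged.

B, C, D, A, E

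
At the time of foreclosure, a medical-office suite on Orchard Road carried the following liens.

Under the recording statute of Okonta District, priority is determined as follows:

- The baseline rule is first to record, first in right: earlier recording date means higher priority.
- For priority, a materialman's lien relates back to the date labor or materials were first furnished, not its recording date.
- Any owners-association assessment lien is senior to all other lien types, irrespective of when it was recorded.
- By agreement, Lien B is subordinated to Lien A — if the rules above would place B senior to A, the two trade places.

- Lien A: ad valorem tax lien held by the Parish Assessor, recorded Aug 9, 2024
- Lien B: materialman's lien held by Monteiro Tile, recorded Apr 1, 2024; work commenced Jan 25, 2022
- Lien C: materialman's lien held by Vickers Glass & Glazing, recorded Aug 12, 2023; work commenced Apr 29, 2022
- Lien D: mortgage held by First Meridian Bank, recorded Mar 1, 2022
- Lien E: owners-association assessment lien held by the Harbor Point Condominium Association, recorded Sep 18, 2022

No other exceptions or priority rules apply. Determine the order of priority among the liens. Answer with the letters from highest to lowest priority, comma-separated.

E, A, D, C, B

Effective dates after the stated exceptions: B is treated as recorded Jan 25, 2022, the work-commencement date; C relates back to Apr 29, 2022 (work commenced).
E is an owners-association assessment lien and takes priority over every other lien.
Remaining liens by effective date: B (Jan 25, 2022), D (Mar 1, 2022), C (Apr 29, 2022), A (Aug 9, 2024).
Because B would otherwise rank above A, the subordination swaps them.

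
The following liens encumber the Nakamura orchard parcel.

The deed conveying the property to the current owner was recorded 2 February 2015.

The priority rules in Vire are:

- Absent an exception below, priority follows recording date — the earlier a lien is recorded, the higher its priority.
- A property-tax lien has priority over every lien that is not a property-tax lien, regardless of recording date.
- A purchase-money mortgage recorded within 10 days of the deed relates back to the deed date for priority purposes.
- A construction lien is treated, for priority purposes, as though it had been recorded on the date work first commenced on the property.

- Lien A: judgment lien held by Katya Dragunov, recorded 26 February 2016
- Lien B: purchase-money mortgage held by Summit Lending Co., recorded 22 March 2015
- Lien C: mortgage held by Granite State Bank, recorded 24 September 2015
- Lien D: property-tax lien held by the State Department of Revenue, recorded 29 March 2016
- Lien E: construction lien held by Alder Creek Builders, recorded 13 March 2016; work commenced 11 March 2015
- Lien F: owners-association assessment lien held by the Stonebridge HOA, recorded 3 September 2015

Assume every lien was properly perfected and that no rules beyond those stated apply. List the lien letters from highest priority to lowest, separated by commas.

D, E, B, F, C, A

Effective dates after the stated exceptions: B was recorded 48 days after the deed, outside the 10-day window, so it keeps its recording date; E is treated as recorded 11 March 2015, the work-commencement date.
D, as a property-tax lien, has superpriority and ranks first.
Ordering the rest by effective date: E (11 March 2015), B (22 March 2015), F (3 September 2015), C (24 September 2015), A (26 February 2016).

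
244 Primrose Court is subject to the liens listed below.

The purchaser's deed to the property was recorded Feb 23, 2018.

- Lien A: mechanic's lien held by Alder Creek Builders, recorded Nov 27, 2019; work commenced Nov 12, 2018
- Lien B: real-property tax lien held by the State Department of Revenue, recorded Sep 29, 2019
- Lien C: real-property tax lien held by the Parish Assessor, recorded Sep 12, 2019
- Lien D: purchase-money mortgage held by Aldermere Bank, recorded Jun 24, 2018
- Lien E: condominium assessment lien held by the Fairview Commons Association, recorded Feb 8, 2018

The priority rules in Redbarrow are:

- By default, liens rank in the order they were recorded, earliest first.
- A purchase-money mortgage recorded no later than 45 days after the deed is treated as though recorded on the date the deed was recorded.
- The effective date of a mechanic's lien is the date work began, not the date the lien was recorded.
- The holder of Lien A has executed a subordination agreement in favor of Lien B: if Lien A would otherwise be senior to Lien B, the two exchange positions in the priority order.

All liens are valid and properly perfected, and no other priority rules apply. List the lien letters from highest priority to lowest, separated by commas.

First, effective dates: A is treated as recorded Nov 12, 2018, the work-commencement date; D was recorded 121 days after the deed — beyond 45 days — so no relation-back applies.
Ordering by effective date: E (Feb 8, 2018), D (Jun 24, 2018), A (Nov 12, 2018), C (Sep 12, 2019), B (Sep 29, 2019).
A is senior to B before the subordination, so the two trade places.

E, D, B, C, A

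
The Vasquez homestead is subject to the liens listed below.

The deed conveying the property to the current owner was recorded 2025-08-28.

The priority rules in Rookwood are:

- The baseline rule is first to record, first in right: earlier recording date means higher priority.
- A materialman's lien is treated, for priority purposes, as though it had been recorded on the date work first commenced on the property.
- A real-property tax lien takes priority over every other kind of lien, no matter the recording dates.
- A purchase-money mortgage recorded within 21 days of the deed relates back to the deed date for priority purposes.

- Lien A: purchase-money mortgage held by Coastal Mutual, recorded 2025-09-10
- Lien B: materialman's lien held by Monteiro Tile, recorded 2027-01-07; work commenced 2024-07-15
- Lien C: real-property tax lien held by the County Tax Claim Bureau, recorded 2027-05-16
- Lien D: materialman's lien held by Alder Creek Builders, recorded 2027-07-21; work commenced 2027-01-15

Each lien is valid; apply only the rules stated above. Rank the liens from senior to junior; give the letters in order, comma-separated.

Adjusting effective dates: A's effective date is the deed date, 2025-08-28; B relates back to 2024-07-15 (work commenced); D is treated as recorded 2027-01-15, the work-commencement date.
C is a real-property tax lien, so it outranks all other liens regardless of date.
Remaining liens by effective date: B (2024-07-15), A (2025-08-28), D (2027-01-15).

C, B, A, D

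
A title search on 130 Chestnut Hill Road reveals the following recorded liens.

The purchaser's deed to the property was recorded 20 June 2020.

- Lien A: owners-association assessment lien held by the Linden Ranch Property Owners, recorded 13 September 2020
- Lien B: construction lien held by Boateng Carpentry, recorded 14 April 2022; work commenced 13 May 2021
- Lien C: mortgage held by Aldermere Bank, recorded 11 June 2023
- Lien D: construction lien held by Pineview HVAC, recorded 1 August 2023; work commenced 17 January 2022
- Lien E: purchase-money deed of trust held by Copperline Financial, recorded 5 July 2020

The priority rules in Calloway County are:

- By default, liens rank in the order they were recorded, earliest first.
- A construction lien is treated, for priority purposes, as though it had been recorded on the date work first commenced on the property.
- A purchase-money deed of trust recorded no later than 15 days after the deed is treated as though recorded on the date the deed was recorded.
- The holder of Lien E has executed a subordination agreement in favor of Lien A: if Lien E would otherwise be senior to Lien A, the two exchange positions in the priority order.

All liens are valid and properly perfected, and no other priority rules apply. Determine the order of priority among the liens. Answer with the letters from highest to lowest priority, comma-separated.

A, E, B, D, C

Adjusting effective dates: B is treated as recorded 13 May 2021, the work-commencement date; D's effective date is 17 January 2022, when work began; E's effective date is the deed date, 20 June 2020.
By effective date: E (20 June 2020), A (13 September 2020), B (13 May 2021), D (17 January 2022), C (11 June 2023).
E would otherwise be senior to A, so under the subordination agreement E and A exchange positions.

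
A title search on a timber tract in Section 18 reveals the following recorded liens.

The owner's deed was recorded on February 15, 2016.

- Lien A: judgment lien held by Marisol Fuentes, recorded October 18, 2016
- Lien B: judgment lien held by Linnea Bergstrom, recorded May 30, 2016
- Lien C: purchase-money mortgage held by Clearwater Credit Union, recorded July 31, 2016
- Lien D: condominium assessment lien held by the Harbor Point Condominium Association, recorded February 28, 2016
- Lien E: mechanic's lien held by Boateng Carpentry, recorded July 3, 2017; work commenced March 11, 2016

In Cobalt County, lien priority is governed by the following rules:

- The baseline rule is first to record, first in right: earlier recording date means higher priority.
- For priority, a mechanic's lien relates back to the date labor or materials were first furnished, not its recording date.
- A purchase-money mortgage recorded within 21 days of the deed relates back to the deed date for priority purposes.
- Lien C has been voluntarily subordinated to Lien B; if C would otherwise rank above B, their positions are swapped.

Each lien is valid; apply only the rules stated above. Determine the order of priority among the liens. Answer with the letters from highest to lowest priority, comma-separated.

Effective dates after the stated exceptions: C was recorded 167 days after the deed — beyond 21 days — so no relation-back applies; E's effective date is March 11, 2016, when work began.
By effective date: D (February 28, 2016), E (March 11, 2016), B (May 30, 2016), C (July 31, 2016), A (October 18, 2016).
Since C is not senior to B, the subordination leaves the order unchanged.

D, E, B, C, A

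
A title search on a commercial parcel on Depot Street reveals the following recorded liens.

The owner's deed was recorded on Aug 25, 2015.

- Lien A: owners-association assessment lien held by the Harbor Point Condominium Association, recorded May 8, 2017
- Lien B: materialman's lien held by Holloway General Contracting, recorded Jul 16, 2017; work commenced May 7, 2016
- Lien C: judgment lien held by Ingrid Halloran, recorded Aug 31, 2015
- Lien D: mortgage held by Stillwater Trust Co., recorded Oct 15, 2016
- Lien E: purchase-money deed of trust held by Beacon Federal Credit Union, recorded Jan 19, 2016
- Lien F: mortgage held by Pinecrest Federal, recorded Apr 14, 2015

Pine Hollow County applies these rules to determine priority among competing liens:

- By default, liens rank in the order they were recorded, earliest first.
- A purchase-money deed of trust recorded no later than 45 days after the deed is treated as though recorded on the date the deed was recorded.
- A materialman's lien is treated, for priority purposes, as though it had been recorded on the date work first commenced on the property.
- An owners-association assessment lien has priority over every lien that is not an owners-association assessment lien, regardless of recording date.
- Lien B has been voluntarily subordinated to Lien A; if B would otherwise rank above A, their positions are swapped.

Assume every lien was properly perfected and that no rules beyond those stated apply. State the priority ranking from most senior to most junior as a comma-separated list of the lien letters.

First, effective dates: B's effective date is May 7, 2016, when work began; E was recorded 147 days after the deed — beyond 45 days — so no relation-back applies.
As an owners-association assessment lien, A is senior to every other lien.
Remaining liens by effective date: F (Apr 14, 2015), C (Aug 31, 2015), E (Jan 19, 2016), B (May 7, 2016), D (Oct 15, 2016).
B already ranks below A; the subordination has no effect.

A, F, C, E, B, D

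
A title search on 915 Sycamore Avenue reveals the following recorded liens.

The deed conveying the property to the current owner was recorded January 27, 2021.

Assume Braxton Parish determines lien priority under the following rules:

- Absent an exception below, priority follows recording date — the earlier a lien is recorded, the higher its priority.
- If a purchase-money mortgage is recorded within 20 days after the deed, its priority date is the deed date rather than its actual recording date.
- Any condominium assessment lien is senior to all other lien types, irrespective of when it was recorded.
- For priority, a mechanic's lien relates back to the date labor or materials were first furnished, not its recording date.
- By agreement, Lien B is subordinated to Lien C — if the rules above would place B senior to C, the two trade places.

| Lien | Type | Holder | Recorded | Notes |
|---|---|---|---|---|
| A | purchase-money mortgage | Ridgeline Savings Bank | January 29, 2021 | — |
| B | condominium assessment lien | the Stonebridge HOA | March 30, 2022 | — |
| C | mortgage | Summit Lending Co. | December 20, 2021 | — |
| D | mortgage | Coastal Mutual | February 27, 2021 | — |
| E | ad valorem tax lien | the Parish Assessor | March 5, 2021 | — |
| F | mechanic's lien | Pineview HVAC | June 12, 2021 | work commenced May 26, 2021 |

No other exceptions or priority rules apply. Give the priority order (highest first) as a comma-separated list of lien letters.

Effective dates after the stated exceptions: A's effective date is the deed date, January 27, 2021; F's effective date is May 26, 2021, when work began.
As a condominium assessment lien, B is senior to every other lien.
Remaining liens by effective date: A (January 27, 2021), D (February 27, 2021), E (March 5, 2021), F (May 26, 2021), C (December 20, 2021).
Because B would otherwise rank above C, the subordination swaps them.

C, A, D, E, F, B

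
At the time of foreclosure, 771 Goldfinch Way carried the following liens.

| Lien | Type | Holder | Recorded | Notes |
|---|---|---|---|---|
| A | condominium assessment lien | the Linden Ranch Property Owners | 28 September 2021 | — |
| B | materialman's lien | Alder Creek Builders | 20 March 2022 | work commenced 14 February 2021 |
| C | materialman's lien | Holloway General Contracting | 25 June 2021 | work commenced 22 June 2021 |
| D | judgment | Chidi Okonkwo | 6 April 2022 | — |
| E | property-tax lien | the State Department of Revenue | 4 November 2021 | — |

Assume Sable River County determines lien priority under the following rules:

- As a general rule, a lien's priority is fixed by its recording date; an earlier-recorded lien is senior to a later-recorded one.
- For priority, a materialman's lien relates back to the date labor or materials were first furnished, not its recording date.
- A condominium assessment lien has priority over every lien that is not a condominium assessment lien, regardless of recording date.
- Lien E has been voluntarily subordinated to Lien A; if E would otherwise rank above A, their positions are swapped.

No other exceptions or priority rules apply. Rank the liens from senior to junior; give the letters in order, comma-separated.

Effective dates: B relates back to 14 February 2021 (work commenced); C is treated as recorded 22 June 2021, the work-commencement date.
A is a condominium assessment lien and takes priority over every other lien.
Among the remaining liens, by effective date: B (14 February 2021), C (22 June 2021), E (4 November 2021), D (6 April 2022).
E already ranks below A; the subordination has no effect.

A, B, C, E, D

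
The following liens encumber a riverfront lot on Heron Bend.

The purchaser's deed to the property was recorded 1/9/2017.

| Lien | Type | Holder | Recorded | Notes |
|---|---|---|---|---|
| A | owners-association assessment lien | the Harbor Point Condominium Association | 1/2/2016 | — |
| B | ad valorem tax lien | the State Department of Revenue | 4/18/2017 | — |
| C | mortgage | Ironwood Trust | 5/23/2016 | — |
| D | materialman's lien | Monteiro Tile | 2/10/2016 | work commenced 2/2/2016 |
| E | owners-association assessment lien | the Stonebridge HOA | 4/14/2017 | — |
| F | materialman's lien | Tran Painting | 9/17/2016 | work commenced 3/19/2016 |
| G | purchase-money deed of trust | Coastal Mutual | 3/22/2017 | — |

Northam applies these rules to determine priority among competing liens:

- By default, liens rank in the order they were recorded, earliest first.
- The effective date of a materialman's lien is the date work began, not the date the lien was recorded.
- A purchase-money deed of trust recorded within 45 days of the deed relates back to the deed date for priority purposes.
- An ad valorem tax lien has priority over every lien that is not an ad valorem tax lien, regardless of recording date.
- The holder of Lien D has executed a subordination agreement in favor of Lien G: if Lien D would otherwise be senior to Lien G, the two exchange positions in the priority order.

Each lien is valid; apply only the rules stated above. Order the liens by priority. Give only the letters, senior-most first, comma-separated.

B, A, G, F, C, D, E

First, effective dates: D's effective date is 2/2/2016, when work began; F's effective date is 3/19/2016, when work began; G was recorded 72 days after the deed, outside the 45-day window, so it keeps its recording date.
B is an ad valorem tax lien, so it outranks all other liens regardless of date.
Ordering the rest by effective date: A (1/2/2016), D (2/2/2016), F (3/19/2016), C (5/23/2016), G (3/22/2017), E (4/14/2017).
D is senior to G before the subordination, so the two trade places.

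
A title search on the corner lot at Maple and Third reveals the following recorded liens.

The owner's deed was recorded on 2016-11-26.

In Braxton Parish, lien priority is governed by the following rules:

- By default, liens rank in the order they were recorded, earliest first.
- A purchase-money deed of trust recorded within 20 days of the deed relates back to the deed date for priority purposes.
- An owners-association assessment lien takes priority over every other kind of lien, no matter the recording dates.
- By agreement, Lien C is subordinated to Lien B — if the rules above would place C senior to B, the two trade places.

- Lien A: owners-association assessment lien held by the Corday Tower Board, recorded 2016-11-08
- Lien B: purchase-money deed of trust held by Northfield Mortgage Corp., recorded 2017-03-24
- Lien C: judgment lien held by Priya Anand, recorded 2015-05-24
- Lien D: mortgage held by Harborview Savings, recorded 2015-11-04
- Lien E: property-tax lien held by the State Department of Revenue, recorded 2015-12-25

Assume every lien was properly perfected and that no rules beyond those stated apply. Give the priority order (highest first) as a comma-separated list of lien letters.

First, effective dates: B was recorded 118 days after the deed — beyond 20 days — so no relation-back applies.
As an owners-association assessment lien, A is senior to every other lien.
Remaining liens by effective date: C (2015-05-24), D (2015-11-04), E (2015-12-25), B (2017-03-24).
The subordination applies — C was senior to B — so C and B swap.

A, B, D, E, C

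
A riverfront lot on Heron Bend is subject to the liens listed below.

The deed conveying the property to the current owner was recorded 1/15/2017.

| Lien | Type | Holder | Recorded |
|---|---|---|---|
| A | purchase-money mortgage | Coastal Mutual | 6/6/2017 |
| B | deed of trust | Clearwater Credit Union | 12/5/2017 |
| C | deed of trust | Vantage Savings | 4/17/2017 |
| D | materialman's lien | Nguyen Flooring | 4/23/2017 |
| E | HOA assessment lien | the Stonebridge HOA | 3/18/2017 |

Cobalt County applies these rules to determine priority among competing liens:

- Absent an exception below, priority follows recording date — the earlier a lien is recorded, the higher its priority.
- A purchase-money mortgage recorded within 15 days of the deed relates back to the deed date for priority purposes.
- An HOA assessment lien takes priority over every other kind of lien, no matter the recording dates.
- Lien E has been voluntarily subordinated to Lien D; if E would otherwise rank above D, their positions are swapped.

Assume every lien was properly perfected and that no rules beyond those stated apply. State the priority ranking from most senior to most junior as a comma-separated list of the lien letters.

Effective dates after the stated exceptions: A was recorded 142 days after the deed, outside the 15-day window, so it keeps its recording date.
As an HOA assessment lien, E is senior to every other lien.
The other liens, earliest effective date first: C (4/17/2017), D (4/23/2017), A (6/6/2017), B (12/5/2017).
The subordination applies — E was senior to D — so E and D swap.

D, C, E, A, B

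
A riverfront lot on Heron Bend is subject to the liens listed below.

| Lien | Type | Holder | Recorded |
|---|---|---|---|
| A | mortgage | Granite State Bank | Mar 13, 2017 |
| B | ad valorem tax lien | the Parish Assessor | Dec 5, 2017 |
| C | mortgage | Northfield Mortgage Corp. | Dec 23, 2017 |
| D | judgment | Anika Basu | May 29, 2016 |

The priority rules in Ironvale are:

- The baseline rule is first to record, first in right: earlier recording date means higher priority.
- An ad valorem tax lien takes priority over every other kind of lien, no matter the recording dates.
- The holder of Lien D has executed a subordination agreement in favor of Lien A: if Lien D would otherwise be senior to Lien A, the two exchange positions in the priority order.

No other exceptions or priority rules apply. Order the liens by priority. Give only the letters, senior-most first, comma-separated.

B, A, D, C

As an ad valorem tax lien, B is senior to every other lien.
The other liens, earliest effective date first: D (May 29, 2016), A (Mar 13, 2017), C (Dec 23, 2017).
D would otherwise be senior to A, so under the subordination agreement D and A exchange positions.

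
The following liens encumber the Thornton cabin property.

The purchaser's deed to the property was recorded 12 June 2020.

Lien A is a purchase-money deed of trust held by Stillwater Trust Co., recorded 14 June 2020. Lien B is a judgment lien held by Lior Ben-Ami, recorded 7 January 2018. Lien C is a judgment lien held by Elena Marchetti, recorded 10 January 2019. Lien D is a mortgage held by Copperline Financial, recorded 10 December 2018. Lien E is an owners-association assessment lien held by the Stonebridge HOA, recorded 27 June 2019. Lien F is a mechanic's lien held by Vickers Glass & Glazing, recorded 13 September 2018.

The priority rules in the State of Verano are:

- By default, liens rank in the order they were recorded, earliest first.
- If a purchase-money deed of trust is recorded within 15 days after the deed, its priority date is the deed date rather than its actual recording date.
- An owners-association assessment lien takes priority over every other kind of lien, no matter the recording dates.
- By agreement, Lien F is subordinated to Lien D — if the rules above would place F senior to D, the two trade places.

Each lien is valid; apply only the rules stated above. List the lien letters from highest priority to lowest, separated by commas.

Adjusting effective dates: A was recorded within the 15-day window, so its effective date is the deed date 12 June 2020.
As an owners-association assessment lien, E is senior to every other lien.
Among the remaining liens, by effective date: B (7 January 2018), F (13 September 2018), D (10 December 2018), C (10 January 2019), A (12 June 2020).
Because F would otherwise rank above D, the subordination swaps them.

E, B, D, F, C, A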